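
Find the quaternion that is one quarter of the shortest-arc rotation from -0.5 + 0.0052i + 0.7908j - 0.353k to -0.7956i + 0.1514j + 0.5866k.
-0.4496 + 0.2934i + 0.6561j - 0.5303k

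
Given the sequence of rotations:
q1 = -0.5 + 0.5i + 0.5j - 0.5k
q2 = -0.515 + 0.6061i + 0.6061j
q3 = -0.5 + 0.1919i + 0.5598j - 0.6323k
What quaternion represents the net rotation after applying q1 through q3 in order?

q2 · q1 = -0.3486 - 0.8636i - 0.2575j + 0.2575k
q3 · q2 · q1 = 0.647 + 0.3462i + 0.4302j + 0.5257k
0.647 + 0.3462i + 0.4302j + 0.5257k


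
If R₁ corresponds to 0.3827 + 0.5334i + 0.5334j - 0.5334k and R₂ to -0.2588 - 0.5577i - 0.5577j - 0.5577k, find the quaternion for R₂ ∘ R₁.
0.1984 + 0.2435i - 0.9464j - 0.0754k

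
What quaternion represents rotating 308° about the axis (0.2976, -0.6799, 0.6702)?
-0.8988 + 0.1305i - 0.298j + 0.2938k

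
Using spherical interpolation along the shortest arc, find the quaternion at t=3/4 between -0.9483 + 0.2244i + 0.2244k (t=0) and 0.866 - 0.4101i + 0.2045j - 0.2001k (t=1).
-0.8937 + 0.3663i - 0.1543j + 0.2079k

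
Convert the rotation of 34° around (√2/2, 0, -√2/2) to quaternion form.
0.9563 + 0.2067i - 0.2067k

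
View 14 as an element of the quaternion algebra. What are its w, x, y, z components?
14 + 0i + 0j + 0k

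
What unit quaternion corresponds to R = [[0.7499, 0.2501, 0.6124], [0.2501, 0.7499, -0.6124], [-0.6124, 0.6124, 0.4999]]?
0.866 + 0.3536i + 0.3536j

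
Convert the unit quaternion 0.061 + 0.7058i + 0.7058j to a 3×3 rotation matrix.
[[0.0037, 0.9963, 0.0861], [0.9963, 0.0037, -0.0861], [-0.0861, 0.0861, -0.9926]]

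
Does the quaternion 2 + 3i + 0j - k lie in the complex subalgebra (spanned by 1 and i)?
No. The quaternion 2 + 3i - k has j-coefficient y = 0 and k-coefficient z = -1, not both zero, so it does not lie in the complex subalgebra spanned by 1 and i.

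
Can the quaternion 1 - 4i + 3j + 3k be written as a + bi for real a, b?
No. The quaternion 1 - 4i + 3j + 3k has j-coefficient y = 3 and k-coefficient z = 3, not both zero, so it does not lie in the complex subalgebra spanned by 1 and i.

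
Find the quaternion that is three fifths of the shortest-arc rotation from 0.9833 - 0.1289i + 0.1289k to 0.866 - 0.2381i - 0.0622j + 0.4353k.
0.9269 - 0.1973i - 0.0378j + 0.3172k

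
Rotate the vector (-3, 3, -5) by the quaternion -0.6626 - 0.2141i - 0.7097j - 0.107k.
(-4.355, 1.978, 4.486)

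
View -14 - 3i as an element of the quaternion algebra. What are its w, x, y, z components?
-14 - 3i + 0j + 0k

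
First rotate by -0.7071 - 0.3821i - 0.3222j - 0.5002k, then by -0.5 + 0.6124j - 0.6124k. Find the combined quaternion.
0.2445 - 0.3126i - 0.0379j + 0.9171k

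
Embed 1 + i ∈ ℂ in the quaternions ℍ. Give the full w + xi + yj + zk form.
1 + i + 0j + 0k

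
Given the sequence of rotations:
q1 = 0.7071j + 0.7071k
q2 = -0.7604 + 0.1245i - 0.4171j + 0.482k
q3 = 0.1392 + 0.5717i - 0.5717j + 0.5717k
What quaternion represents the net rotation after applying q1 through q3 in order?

q2 · q1 = -0.0459 - 0.6358i - 0.6257j - 0.4496k
q3 · q2 · q1 = 0.2564 + 0.5i - 0.1673j - 0.81k
0.2564 + 0.5i - 0.1673j - 0.81k


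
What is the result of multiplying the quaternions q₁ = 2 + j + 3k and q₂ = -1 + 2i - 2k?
4 + 2i + 5j - 9k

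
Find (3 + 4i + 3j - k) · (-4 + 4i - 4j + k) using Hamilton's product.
-15 - 5i - 32j - 21k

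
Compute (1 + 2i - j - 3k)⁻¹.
0.0667 - 0.1333i + 0.0667j + 0.2k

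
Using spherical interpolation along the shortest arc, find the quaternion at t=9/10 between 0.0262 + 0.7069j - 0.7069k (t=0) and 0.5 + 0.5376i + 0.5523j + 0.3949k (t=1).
0.4896 + 0.5223i + 0.6392j + 0.281k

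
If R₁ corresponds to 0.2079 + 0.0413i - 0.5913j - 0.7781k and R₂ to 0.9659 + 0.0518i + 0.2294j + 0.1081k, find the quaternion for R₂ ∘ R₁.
0.4184 - 0.0639i - 0.4787j - 0.7692k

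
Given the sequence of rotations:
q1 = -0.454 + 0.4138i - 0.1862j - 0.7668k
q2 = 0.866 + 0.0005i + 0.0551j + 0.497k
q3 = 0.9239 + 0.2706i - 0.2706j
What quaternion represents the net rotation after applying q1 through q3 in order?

q2 · q1 = -0.002 + 0.4084i + 0.0198j - 0.9126k
q3 · q2 · q1 = -0.107 + 0.6237i + 0.2658j - 0.7273k
-0.107 + 0.6237i + 0.2658j - 0.7273k


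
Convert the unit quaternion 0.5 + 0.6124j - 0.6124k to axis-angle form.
axis = (0, √2/2, -√2/2), θ = 2π/3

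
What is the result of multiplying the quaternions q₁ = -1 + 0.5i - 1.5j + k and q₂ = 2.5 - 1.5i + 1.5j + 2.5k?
-2 - 2.5i - 8j - 1.5k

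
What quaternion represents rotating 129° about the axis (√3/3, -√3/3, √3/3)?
0.4305 + 0.5211i - 0.5211j + 0.5211k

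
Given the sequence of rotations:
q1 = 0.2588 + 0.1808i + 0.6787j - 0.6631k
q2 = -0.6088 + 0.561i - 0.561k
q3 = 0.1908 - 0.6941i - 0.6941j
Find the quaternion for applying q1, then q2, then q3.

q2 · q1 = -0.631 + 0.4159i - 0.1426j + 0.6393k
q3 · q2 · q1 = 0.0693 + 0.0736i + 0.8545j + 0.5096k
0.0693 + 0.0736i + 0.8545j + 0.5096k


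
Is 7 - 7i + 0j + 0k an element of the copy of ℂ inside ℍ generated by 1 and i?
Yes. The quaternion 7 - 7i has j- and k-coefficients y = z = 0, so it lies in the complex subalgebra spanned by 1 and i.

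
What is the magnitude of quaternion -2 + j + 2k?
3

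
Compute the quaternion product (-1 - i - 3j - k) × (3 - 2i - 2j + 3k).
-8 - 12i - 2j - 10k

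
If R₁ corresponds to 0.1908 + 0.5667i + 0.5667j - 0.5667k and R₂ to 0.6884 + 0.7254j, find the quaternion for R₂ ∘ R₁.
-0.2797 - 0.021i + 0.5285j - 0.8012k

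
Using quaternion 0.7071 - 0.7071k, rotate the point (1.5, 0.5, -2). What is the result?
(0.5, -1.5, -2)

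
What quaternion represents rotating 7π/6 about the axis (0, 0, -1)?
-0.2588 - 0.9659k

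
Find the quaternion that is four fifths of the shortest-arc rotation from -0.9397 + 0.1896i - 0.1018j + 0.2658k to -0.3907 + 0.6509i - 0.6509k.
-0.591 + 0.6263i - 0.0265j - 0.5077k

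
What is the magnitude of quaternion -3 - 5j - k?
√35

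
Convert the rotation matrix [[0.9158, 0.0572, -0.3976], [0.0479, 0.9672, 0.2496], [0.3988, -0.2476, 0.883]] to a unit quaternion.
0.9703 - 0.1281i - 0.2052j - 0.0024k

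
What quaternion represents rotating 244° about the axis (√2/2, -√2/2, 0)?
-0.5299 + 0.5997i - 0.5997j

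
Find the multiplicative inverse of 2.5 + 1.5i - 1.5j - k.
0.2128 - 0.1277i + 0.1277j + 0.0851k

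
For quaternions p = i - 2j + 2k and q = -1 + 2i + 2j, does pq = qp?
No: pq = 2 - 5i + 6j + 4k ≠ 2 + 3i - 2j - 8k = qp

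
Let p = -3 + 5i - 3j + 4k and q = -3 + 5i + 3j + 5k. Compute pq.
-27 - 57i - 5j + 3k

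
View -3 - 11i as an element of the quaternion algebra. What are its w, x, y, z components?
-3 - 11i + 0j + 0k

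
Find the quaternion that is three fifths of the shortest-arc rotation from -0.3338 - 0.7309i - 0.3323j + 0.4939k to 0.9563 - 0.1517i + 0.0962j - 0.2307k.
-0.8442 - 0.2557i - 0.2334j + 0.4091k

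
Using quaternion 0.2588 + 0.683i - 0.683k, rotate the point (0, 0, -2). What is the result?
(1.866, 0.707, -0.134)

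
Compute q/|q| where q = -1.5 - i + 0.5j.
-0.8018 - 0.5345i + 0.2673j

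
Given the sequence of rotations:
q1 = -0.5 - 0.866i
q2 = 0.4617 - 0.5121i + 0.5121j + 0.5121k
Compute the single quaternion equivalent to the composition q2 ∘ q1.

q2 · q1 = -0.6743 - 0.1438i - 0.6995j + 0.1874k
-0.6743 - 0.1438i - 0.6995j + 0.1874k


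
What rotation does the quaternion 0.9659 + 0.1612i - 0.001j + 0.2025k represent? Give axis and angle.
axis = (0.6228, -0.0039, 0.7824), θ = π/6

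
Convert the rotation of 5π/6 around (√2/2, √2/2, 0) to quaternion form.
0.2588 + 0.683i + 0.683j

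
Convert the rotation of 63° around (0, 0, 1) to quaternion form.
0.8526 + 0.5225k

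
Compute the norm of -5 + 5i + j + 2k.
√55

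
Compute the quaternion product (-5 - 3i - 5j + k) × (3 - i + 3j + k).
-4 - 12i - 28j - 16k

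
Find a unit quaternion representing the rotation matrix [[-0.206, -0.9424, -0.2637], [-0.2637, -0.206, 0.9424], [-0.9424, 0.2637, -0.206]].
0.309 - 0.5491i + 0.5491j + 0.5491k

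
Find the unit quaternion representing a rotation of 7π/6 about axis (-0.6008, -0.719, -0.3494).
-0.2588 - 0.5803i - 0.6945j - 0.3375k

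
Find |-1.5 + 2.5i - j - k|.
3.24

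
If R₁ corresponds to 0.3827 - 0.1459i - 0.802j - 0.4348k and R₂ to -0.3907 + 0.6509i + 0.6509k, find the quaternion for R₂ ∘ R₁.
0.2285 + 0.8281i + 0.5014j - 0.103k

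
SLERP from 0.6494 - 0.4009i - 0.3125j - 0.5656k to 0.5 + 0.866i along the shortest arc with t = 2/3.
-0.1088 - 0.9415i - 0.1543j - 0.2792k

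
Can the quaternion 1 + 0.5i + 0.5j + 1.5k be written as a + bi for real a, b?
No. The quaternion 1 + 0.5i + 0.5j + 1.5k has j-coefficient y = 0.5 and k-coefficient z = 1.5, not both zero, so it does not lie in the complex subalgebra spanned by 1 and i.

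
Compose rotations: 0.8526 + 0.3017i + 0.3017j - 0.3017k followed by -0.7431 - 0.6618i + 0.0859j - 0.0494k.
-0.4747 - 0.7995i - 0.3655j - 0.0435k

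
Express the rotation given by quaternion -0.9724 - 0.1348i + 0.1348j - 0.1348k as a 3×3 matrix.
[[0.9273, -0.2985, -0.2258], [0.2258, 0.9273, -0.2985], [0.2985, 0.2258, 0.9273]]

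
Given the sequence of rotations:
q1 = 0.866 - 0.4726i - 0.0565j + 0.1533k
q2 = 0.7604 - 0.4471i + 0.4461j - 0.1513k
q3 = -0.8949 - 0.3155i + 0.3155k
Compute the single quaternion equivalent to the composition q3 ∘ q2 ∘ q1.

q2 · q1 = 0.4956 - 0.6867i + 0.4834j + 0.2216k
q3 · q2 · q1 = -0.7301 + 0.3057i - 0.5793j - 0.1945k
-0.7301 + 0.3057i - 0.5793j - 0.1945k


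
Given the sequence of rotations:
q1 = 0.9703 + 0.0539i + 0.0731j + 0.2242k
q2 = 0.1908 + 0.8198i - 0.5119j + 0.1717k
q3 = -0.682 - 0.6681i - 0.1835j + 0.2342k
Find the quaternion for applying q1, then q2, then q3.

q2 · q1 = 0.1399 + 0.6784i - 0.6573j + 0.2969k
q3 · q2 · q1 = 0.1677 - 0.4567i + 0.7798j + 0.3939k
0.1677 - 0.4567i + 0.7798j + 0.3939k


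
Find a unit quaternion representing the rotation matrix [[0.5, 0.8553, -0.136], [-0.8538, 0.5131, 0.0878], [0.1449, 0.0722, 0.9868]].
0.866 - 0.0045i - 0.0811j - 0.4934k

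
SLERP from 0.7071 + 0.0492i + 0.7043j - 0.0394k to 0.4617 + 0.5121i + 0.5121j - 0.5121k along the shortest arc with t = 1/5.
0.6869 + 0.153i + 0.6956j - 0.1449k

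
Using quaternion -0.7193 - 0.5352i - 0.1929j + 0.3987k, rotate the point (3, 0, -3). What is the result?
(2.271, 1.67, -3.171)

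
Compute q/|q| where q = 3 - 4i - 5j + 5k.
0.3464 - 0.4619i - 0.5774j + 0.5774k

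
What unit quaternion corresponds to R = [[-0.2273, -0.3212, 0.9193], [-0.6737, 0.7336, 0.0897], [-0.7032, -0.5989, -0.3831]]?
0.5299 - 0.3249i + 0.7655j - 0.1663k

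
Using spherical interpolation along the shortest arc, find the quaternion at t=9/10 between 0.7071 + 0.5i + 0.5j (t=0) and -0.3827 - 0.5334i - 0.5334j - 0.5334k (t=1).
0.4247 + 0.5399i + 0.5399j + 0.4864k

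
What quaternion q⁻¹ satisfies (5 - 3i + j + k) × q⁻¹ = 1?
0.1389 + 0.0833i - 0.0278j - 0.0278k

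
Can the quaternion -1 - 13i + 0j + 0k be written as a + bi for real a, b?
Yes. The quaternion -1 - 13i has j- and k-coefficients y = z = 0, so it lies in the complex subalgebra spanned by 1 and i.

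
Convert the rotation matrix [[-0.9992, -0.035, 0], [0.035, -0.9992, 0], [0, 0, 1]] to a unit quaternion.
0.0175 + 0.9998k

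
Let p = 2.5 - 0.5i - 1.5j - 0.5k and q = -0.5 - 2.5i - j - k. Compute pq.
-4.5 - 5i - j - 5.5k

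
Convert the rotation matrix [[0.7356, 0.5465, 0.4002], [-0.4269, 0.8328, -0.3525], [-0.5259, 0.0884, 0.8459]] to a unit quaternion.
0.9239 + 0.1193i + 0.2506j - 0.2634k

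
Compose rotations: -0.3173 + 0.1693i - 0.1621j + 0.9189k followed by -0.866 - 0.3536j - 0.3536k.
0.5424 - 0.5289i + 0.1927j - 0.6237k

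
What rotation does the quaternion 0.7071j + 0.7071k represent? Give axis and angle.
axis = (0, √2/2, √2/2), θ = π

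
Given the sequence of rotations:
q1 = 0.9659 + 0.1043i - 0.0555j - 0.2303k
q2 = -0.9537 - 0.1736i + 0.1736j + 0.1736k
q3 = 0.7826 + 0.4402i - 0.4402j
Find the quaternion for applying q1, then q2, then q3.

q2 · q1 = -0.8535 - 0.2975i + 0.1987j + 0.3788k
q3 · q2 · q1 = -0.4495 - 0.7753i + 0.3645j + 0.253k
-0.4495 - 0.7753i + 0.3645j + 0.253k


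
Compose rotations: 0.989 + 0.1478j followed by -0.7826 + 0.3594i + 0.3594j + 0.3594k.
-0.8271 + 0.3023i + 0.2398j + 0.4086k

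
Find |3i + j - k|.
√11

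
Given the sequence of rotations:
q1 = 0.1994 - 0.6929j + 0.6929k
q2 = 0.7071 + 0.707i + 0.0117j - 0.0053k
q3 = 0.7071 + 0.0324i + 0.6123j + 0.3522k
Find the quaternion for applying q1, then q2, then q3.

q2 · q1 = 0.1528 + 0.1454i - 0.9775j - 0.001k
q3 · q2 · q1 = 0.7022 + 0.4514i - 0.5464j - 0.0676k
0.7022 + 0.4514i - 0.5464j - 0.0676k


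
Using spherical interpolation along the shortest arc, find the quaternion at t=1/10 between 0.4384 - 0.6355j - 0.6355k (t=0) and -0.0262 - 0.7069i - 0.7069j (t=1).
0.4086 - 0.0877i - 0.6847j - 0.597k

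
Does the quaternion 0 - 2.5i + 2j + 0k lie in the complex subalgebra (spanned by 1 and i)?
No. The quaternion -2.5i + 2j has j-coefficient y = 2 and k-coefficient z = 0, not both zero, so it does not lie in the complex subalgebra spanned by 1 and i.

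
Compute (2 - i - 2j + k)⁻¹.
0.2 + 0.1i + 0.2j - 0.1k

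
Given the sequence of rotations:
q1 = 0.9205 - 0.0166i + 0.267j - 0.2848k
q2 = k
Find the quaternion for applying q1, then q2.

q2 · q1 = 0.2848 - 0.267i - 0.0166j + 0.9205k
0.2848 - 0.267i - 0.0166j + 0.9205k


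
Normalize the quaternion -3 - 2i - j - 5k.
-0.4804 - 0.3203i - 0.1601j - 0.8006k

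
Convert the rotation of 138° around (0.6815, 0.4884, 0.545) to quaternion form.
0.3584 + 0.6362i + 0.456j + 0.5088k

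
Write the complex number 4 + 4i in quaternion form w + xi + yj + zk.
4 + 4i + 0j + 0k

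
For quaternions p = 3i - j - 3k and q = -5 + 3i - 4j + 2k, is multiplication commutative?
No: pq = -7 - 29i - 10j + 6k ≠ -7 - i + 20j + 24k = qp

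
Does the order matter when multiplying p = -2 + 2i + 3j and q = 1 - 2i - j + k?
Yes: pq = 5 + 9i + 3j + 2k ≠ 5 + 3i + 7j - 6k = qp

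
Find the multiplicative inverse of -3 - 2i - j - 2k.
-0.1667 + 0.1111i + 0.0556j + 0.1111k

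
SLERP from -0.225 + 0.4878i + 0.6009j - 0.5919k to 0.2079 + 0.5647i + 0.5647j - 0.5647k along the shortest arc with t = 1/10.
-0.1823 + 0.5002i + 0.6026j - 0.5945k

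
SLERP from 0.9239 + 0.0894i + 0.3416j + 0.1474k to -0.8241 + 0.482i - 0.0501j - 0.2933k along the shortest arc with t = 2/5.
0.9348 - 0.1495i + 0.2369j + 0.2183k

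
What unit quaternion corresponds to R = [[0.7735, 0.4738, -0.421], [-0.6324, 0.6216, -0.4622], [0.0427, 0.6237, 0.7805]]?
0.891 + 0.3047i - 0.1301j - 0.3104k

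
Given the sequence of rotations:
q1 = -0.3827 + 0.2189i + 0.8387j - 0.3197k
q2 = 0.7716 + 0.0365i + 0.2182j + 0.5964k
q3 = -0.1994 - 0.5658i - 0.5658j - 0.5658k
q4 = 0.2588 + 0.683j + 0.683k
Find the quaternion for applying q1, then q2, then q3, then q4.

q2 · q1 = -0.2956 - 0.415i + 0.7059j - 0.4921k
q3 · q2 · q1 = -0.0549 + 0.9278i - 0.0171j - 0.3688k
q4 · q3 · q2 · q1 = 0.2494 - 0.0001i + 0.5918j - 0.7666k
0.2494 - 0.0001i + 0.5918j - 0.7666k


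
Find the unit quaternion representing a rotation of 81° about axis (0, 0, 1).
0.7604 + 0.6494k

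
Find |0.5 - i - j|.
1.5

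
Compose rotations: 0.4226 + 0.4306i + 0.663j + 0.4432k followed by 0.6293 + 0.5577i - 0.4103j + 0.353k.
0.1414 + 0.0908i + 0.1487j + 0.9745k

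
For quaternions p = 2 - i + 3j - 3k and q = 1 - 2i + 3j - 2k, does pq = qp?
No: pq = -15 - 2i + 13j - 4k ≠ -15 - 8i + 5j - 10k = qp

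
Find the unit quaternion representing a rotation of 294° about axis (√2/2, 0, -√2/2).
-0.8387 + 0.3851i - 0.3851k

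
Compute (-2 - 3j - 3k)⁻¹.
-0.0909 + 0.1364j + 0.1364k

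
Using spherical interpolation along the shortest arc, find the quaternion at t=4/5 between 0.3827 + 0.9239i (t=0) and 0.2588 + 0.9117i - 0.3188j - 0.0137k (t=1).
0.2865 + 0.9229i - 0.2569j - 0.011k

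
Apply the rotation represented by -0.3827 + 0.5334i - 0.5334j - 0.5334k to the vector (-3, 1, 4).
(-1.206, 4.253, 2.54)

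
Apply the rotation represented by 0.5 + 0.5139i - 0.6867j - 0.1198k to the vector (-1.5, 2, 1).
(-2.024, 1.775, 0.04)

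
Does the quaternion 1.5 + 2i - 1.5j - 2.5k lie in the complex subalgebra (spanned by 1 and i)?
No. The quaternion 1.5 + 2i - 1.5j - 2.5k has j-coefficient y = -1.5 and k-coefficient z = -2.5, not both zero, so it does not lie in the complex subalgebra spanned by 1 and i.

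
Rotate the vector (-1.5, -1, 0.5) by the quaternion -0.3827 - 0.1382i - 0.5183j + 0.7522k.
(0.379, 0.376, 1.793)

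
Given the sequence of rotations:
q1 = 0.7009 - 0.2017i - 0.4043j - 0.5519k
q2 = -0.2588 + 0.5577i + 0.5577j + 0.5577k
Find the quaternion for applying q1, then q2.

q2 · q1 = 0.4644 + 0.3608i + 0.6908j + 0.4207k
0.4644 + 0.3608i + 0.6908j + 0.4207k


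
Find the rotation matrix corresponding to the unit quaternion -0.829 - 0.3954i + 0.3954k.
[[0.6873, 0.6556, -0.3127], [-0.6556, 0.3746, -0.6556], [-0.3127, 0.6556, 0.6873]]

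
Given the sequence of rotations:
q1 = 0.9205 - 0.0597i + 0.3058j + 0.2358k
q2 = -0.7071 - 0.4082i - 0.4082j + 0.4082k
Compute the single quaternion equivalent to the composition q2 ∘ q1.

q2 · q1 = -0.6467 - 0.5546i - 0.5201j + 0.0598k
-0.6467 - 0.5546i - 0.5201j + 0.0598k


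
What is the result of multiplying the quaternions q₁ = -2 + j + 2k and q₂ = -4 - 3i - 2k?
12 + 4i - 10j - k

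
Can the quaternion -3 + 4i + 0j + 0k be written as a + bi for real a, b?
Yes. The quaternion -3 + 4i has j- and k-coefficients y = z = 0, so it lies in the complex subalgebra spanned by 1 and i.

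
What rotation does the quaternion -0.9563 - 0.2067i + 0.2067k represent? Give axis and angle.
axis = (-√2/2, 0, √2/2), θ = 326°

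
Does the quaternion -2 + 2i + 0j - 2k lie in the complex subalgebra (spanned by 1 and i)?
No. The quaternion -2 + 2i - 2k has j-coefficient y = 0 and k-coefficient z = -2, not both zero, so it does not lie in the complex subalgebra spanned by 1 and i.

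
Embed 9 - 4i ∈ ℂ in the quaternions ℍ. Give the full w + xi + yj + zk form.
9 - 4i + 0j + 0k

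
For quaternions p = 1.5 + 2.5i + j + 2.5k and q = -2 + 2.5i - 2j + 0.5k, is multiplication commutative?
No: pq = -8.5 + 4.25i - 11.75k ≠ -8.5 - 6.75i - 10j + 3.25k = qp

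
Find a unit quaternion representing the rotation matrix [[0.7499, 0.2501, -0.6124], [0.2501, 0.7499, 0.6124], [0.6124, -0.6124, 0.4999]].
0.866 - 0.3536i - 0.3536j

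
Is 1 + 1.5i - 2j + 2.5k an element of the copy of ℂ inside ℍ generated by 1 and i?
No. The quaternion 1 + 1.5i - 2j + 2.5k has j-coefficient y = -2 and k-coefficient z = 2.5, not both zero, so it does not lie in the complex subalgebra spanned by 1 and i.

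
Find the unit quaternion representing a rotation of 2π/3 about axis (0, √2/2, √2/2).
0.5 + 0.6124j + 0.6124k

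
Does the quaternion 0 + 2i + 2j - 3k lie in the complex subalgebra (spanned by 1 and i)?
No. The quaternion 2i + 2j - 3k has j-coefficient y = 2 and k-coefficient z = -3, not both zero, so it does not lie in the complex subalgebra spanned by 1 and i.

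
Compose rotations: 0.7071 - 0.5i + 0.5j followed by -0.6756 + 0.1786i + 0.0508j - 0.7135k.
-0.4138 + 0.8208i + 0.0549j - 0.3898k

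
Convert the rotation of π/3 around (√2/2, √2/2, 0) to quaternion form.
0.866 + 0.3536i + 0.3536j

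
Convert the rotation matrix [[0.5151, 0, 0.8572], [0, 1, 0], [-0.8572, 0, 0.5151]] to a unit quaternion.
0.8704 + 0.4924j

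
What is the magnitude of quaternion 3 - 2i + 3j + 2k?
√26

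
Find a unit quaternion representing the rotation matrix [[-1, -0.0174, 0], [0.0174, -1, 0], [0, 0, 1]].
0.0087 + k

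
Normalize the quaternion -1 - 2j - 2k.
-0.3333 - 0.6667j - 0.6667k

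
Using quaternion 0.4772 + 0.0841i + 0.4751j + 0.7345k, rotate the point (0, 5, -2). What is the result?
(-4.259, -1.701, 2.822)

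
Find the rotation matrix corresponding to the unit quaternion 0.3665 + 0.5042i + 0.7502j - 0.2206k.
[[-0.2229, 0.9182, 0.3274], [0.5948, 0.3942, -0.7006], [-0.7723, 0.0386, -0.634]]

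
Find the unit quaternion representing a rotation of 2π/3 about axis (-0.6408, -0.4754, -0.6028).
0.5 - 0.5549i - 0.4117j - 0.522k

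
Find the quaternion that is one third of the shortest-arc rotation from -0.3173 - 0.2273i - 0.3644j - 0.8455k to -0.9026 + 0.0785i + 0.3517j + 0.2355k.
0.1678 - 0.2306i - 0.4789j - 0.8303k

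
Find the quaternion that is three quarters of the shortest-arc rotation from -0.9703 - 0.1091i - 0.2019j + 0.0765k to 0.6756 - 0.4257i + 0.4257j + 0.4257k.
-0.8071 + 0.3065i - 0.3937j - 0.3156k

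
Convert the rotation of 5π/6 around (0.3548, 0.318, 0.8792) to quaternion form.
0.2588 + 0.3427i + 0.3072j + 0.8492k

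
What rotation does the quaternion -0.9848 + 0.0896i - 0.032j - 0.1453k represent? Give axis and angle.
axis = (0.5159, -0.1842, -0.8366), θ = 340°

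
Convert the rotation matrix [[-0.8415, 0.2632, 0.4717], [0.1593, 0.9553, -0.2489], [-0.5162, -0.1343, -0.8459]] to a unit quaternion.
0.2588 + 0.1107i + 0.9543j - 0.1004k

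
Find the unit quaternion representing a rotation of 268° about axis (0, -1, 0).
-0.6947 - 0.7193j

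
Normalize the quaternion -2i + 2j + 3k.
-0.4851i + 0.4851j + 0.7276k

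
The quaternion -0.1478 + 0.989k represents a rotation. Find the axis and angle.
axis = (0, 0, 1), θ = 197°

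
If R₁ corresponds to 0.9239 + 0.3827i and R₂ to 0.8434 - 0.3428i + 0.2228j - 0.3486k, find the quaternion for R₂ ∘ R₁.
0.9104 + 0.0061i + 0.0724j - 0.4073k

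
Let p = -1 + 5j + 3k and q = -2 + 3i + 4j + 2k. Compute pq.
-24 - 5i - 5j - 23k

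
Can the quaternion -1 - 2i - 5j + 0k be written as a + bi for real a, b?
No. The quaternion -1 - 2i - 5j has j-coefficient y = -5 and k-coefficient z = 0, not both zero, so it does not lie in the complex subalgebra spanned by 1 and i.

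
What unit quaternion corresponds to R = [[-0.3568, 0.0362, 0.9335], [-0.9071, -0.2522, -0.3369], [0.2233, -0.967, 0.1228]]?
-0.3584 + 0.4395i - 0.4954j + 0.658k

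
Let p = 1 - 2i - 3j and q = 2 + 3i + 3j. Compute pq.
17 - i - 3j + 3k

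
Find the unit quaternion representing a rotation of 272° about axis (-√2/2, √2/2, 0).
-0.7193 - 0.4912i + 0.4912j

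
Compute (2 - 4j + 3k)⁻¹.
0.069 + 0.1379j - 0.1034k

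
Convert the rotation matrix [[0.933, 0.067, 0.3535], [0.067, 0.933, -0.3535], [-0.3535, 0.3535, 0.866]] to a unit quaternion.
0.9659 + 0.183i + 0.183j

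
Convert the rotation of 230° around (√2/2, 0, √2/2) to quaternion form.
-0.4226 + 0.6409i + 0.6409k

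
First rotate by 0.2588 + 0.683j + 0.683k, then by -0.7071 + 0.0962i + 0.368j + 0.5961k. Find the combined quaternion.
-0.8415 - 0.1309i - 0.4534j - 0.263k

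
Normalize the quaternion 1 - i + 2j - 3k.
0.2582 - 0.2582i + 0.5164j - 0.7746k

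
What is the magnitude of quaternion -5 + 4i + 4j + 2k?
√61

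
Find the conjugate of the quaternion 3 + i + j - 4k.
3 - i - j + 4k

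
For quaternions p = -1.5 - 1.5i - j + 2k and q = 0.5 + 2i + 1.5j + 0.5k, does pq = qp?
No: pq = 2.75 - 7.25i + 2j ≠ 2.75 - 0.25i - 7.5j + 0.5k = qp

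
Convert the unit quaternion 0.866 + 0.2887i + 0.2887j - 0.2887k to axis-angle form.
axis = (√3/3, √3/3, -√3/3), θ = π/3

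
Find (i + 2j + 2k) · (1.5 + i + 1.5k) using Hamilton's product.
-4 + 4.5i + 3.5j + k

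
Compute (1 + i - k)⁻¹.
0.3333 - 0.3333i + 0.3333k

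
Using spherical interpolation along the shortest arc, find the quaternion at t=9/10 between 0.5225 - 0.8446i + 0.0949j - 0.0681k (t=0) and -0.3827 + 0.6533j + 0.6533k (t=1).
0.4427 - 0.1188i - 0.6169j - 0.6398k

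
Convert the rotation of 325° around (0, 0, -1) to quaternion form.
-0.9537 - 0.3007k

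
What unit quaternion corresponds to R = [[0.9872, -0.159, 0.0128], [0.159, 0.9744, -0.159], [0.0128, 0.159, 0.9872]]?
0.9936 + 0.08i + 0.08k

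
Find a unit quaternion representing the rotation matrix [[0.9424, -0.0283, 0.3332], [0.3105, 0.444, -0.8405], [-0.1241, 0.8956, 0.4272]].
0.8387 + 0.5175i + 0.1363j + 0.101k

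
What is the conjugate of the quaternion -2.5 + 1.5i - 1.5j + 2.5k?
-2.5 - 1.5i + 1.5j - 2.5k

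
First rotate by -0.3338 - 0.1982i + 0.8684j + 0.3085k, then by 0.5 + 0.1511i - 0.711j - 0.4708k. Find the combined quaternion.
0.6257 + 0.04i + 0.7182j + 0.3017k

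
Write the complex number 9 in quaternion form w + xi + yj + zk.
9 + 0i + 0j + 0k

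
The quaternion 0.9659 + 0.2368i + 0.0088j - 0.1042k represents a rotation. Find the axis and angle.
axis = (0.9148, 0.034, -0.4025), θ = π/6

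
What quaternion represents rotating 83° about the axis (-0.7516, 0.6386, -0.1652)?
0.749 - 0.498i + 0.4231j - 0.1095k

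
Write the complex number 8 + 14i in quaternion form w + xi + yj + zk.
8 + 14i + 0j + 0k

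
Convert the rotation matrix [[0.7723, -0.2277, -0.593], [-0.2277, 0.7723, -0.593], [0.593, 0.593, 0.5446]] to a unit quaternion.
0.8788 + 0.3374i - 0.3374j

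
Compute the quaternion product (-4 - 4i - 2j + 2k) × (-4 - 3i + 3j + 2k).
6 + 18i - 2j - 34k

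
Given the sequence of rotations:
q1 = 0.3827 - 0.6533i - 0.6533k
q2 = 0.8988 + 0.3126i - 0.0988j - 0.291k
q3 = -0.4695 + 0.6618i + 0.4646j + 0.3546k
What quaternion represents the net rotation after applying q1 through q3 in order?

q2 · q1 = 0.3581 - 0.403i + 0.3565j - 0.7631k
q3 · q2 · q1 = 0.2035 - 0.0548i + 0.3611j + 0.9084k
0.2035 - 0.0548i + 0.3611j + 0.9084k


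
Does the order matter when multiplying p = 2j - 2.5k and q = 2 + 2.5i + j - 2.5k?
Yes: pq = -8.25 - 2.5i - 2.25j - 10k ≠ -8.25 + 2.5i + 10.25j = qp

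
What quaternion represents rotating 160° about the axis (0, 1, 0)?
0.1736 + 0.9848j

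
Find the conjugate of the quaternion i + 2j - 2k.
-i - 2j + 2k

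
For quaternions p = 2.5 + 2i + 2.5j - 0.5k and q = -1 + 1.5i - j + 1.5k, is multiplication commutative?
No: pq = -2.25 + 5i - 8.75j - 1.5k ≠ -2.25 - 1.5i - 1.25j + 10k = qp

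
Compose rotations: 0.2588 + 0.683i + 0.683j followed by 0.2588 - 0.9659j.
0.7267 + 0.1768i - 0.0732j + 0.6597k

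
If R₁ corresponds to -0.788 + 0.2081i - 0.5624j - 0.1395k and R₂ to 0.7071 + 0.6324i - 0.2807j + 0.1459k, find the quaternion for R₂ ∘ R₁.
-0.8263 - 0.23i - 0.0579j - 0.5109k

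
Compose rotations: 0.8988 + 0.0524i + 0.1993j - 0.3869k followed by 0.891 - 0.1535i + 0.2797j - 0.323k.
0.6282 - 0.1351i + 0.3527j - 0.6803k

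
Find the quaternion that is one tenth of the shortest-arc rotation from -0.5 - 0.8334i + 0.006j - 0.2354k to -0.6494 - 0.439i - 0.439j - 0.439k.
-0.5262 - 0.8079i - 0.0417j - 0.2621k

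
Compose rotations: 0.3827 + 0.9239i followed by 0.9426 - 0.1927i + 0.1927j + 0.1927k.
0.5388 + 0.7971i + 0.2518j - 0.1043k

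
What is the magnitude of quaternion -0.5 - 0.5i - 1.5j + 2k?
2.598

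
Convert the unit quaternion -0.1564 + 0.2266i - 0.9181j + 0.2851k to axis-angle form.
axis = (0.2294, -0.9295, 0.2887), θ = 198°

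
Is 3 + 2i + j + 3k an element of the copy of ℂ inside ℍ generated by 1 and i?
No. The quaternion 3 + 2i + j + 3k has j-coefficient y = 1 and k-coefficient z = 3, not both zero, so it does not lie in the complex subalgebra spanned by 1 and i.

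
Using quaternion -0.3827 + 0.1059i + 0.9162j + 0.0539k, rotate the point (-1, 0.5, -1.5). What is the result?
(1.837, 0.063, 0.348)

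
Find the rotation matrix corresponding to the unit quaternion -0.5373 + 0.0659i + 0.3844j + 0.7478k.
[[-0.4139, 0.8542, -0.3145], [-0.7529, -0.1271, 0.6457], [0.5116, 0.5041, 0.6958]]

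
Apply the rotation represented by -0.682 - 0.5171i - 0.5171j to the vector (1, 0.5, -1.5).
(-0.325, 1.825, -0.248)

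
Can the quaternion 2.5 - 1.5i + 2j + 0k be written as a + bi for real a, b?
No. The quaternion 2.5 - 1.5i + 2j has j-coefficient y = 2 and k-coefficient z = 0, not both zero, so it does not lie in the complex subalgebra spanned by 1 and i.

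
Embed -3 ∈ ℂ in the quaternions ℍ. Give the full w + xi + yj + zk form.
-3 + 0i + 0j + 0k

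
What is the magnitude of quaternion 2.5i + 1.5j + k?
3.082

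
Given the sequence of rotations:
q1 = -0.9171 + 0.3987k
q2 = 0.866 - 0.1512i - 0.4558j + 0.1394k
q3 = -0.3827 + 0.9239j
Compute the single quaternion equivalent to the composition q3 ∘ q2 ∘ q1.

q2 · q1 = -0.8498 - 0.0431i + 0.4783j + 0.2174k
q3 · q2 · q1 = -0.1167 + 0.2174i - 0.9682j - 0.0434k
-0.1167 + 0.2174i - 0.9682j - 0.0434k


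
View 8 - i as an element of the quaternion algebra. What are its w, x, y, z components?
8 - i + 0j + 0k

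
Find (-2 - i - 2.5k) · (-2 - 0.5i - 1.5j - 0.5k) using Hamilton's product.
2.25 - 0.75i + 3.75j + 7.5k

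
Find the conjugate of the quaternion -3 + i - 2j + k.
-3 - i + 2j - k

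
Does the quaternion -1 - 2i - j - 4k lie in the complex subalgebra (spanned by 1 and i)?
No. The quaternion -1 - 2i - j - 4k has j-coefficient y = -1 and k-coefficient z = -4, not both zero, so it does not lie in the complex subalgebra spanned by 1 and i.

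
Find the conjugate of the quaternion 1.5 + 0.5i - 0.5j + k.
1.5 - 0.5i + 0.5j - k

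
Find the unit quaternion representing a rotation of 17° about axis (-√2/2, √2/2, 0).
0.989 - 0.1045i + 0.1045j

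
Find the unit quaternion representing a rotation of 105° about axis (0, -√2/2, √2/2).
0.6088 - 0.561j + 0.561k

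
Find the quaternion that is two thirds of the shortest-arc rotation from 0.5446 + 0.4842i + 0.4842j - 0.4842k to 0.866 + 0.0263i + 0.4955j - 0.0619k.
0.8023 + 0.1928i + 0.5212j - 0.2177k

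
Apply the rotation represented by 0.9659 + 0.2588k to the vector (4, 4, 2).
(1.464, 5.464, 2)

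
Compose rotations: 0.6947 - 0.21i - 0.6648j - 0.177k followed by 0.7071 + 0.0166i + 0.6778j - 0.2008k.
0.9098 - 0.3904i + 0.0459j - 0.1334k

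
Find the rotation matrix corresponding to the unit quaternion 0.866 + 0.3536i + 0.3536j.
[[0.7499, 0.2501, 0.6124], [0.2501, 0.7499, -0.6124], [-0.6124, 0.6124, 0.4999]]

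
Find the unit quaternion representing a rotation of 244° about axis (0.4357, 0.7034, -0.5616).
-0.5299 + 0.3695i + 0.5965j - 0.4763k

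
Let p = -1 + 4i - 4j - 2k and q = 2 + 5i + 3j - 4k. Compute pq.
-18 + 25i - 5j + 32k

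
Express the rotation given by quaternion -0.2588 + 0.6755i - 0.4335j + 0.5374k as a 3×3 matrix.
[[0.0466, -0.3075, 0.9504], [-0.8638, -0.4902, -0.1163], [0.5016, -0.8156, -0.2884]]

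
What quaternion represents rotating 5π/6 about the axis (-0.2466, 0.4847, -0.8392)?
0.2588 - 0.2382i + 0.4682j - 0.8106k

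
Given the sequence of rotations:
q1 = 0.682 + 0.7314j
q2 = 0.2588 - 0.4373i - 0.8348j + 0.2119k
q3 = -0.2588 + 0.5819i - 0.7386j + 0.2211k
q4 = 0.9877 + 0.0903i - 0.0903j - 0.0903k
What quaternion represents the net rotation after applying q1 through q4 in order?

q2 · q1 = 0.7871 - 0.4532i - 0.38j - 0.1753k
q3 · q2 · q1 = -0.1819 + 0.7888i - 0.4812j - 0.3365k
q4 · q3 · q2 · q1 = -0.3247 + 0.7496i - 0.4997j - 0.2882k
-0.3247 + 0.7496i - 0.4997j - 0.2882k


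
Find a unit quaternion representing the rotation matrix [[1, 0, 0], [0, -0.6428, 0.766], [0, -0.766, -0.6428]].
-0.4226 + 0.9063i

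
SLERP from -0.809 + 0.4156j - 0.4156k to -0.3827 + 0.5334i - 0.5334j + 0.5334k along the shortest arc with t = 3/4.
0.0532 - 0.4741i + 0.6215j - 0.6215k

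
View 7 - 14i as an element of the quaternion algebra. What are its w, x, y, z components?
7 - 14i + 0j + 0k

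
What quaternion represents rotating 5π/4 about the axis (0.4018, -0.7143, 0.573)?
-0.3827 + 0.3712i - 0.6599j + 0.5294k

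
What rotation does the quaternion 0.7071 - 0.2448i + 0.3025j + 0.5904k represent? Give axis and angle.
axis = (-0.3462, 0.4278, 0.8349), θ = π/2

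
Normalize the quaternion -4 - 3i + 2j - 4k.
-0.5963 - 0.4472i + 0.2981j - 0.5963k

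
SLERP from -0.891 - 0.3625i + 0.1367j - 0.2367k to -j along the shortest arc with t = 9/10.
-0.1285 - 0.0523i + 0.9897j - 0.0341k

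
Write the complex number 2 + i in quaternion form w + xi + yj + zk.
2 + i + 0j + 0k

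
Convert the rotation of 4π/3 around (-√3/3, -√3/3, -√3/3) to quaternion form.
-0.5 - 0.5i - 0.5j - 0.5k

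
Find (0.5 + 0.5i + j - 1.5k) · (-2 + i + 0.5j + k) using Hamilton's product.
-0.5 + 1.25i - 3.75j + 2.75k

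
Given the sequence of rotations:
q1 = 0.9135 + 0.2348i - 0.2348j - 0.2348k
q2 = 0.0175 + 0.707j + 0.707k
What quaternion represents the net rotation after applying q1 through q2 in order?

q2 · q1 = 0.348 + 0.0041i + 0.8077j + 0.4757k
0.348 + 0.0041i + 0.8077j + 0.4757k


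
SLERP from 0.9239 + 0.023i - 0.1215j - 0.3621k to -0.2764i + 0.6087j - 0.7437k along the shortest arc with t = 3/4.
0.3183 - 0.2342i + 0.4913j - 0.7762k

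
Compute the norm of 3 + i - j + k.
√12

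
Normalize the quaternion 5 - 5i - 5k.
0.5774 - 0.5774i - 0.5774k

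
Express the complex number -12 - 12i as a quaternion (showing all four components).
-12 - 12i + 0j + 0k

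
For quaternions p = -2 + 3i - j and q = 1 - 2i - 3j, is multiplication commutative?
No: pq = 1 + 7i + 5j - 11k ≠ 1 + 7i + 5j + 11k = qp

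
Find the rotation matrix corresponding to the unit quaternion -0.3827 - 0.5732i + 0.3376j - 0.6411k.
[[-0.05, -0.8777, 0.4766], [0.1037, -0.4791, -0.8716], [0.9934, 0.0059, 0.1149]]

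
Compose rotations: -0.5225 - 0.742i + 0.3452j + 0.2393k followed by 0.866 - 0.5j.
-0.2799 - 0.7622i + 0.5602j - 0.1638k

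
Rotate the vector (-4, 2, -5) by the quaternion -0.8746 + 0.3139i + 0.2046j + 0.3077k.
(-0.751, -0.509, -6.647)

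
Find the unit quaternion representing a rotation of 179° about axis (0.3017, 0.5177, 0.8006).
0.0087 + 0.3017i + 0.5177j + 0.8006k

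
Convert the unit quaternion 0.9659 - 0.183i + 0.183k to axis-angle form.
axis = (-√2/2, 0, √2/2), θ = π/6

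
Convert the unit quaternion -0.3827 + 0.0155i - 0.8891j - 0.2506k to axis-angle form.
axis = (0.0168, -0.9624, -0.2712), θ = 5π/4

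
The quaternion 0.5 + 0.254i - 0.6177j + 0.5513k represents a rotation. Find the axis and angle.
axis = (0.2933, -0.7133, 0.6366), θ = 2π/3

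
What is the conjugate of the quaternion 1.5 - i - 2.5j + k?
1.5 + i + 2.5j - k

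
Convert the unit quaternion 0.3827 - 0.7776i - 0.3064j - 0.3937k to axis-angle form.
axis = (-0.8417, -0.3316, -0.4261), θ = 3π/4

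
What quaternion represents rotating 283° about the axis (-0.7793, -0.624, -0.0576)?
-0.7826 - 0.4851i - 0.3884j - 0.0359k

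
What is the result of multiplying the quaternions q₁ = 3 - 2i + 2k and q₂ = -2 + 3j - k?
-4 - 2i + 7j - 13k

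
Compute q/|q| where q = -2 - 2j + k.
-0.6667 - 0.6667j + 0.3333k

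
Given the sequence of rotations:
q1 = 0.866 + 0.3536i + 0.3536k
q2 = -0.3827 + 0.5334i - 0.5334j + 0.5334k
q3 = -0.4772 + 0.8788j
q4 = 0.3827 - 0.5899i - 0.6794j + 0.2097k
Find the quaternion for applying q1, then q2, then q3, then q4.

q2 · q1 = -0.7086 + 0.138i - 0.4619j + 0.5152k
q3 · q2 · q1 = 0.7441 + 0.3869i - 0.4023j - 0.3671k
q4 · q3 · q2 · q1 = 0.3167 + 0.0429i - 0.7949j + 0.5157k
0.3167 + 0.0429i - 0.7949j + 0.5157k


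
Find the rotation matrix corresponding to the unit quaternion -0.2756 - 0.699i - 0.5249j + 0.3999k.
[[0.1291, 0.9542, -0.2697], [0.5134, -0.297, -0.8051], [-0.8484, -0.0345, -0.5282]]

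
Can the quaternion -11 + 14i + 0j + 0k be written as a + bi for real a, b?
Yes. The quaternion -11 + 14i has j- and k-coefficients y = z = 0, so it lies in the complex subalgebra spanned by 1 and i.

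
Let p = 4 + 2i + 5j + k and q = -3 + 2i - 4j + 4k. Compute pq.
26i - 37j - 5k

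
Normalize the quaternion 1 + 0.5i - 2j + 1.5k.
0.3651 + 0.1826i - 0.7303j + 0.5477k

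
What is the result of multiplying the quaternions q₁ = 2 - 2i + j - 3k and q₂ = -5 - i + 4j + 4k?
-4 + 24i + 14j + 16k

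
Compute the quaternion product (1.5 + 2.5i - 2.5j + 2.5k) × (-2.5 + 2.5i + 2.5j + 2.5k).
-10 - 15i + 10j + 10k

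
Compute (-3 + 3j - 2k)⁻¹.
-0.1364 - 0.1364j + 0.0909k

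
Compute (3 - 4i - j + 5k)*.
3 + 4i + j - 5k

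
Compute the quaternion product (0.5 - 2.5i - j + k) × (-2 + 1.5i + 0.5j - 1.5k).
4.75 + 6.75i - 2.5k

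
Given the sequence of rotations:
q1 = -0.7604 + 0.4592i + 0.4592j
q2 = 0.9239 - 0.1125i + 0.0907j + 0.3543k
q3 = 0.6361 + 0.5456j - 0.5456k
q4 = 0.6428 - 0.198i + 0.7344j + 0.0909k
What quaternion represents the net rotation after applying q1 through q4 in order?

q2 · q1 = -0.6925 + 0.3471i + 0.518j - 0.3627k
q3 · q2 · q1 = -0.921 + 0.3055i - 0.2377j - 0.0423k
q4 · q3 · q2 · q1 = -0.3531 + 0.3693i - 0.8098j - 0.2882k
-0.3531 + 0.3693i - 0.8098j - 0.2882k


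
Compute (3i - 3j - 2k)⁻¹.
-0.1364i + 0.1364j + 0.0909k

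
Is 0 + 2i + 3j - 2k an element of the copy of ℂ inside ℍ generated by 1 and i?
No. The quaternion 2i + 3j - 2k has j-coefficient y = 3 and k-coefficient z = -2, not both zero, so it does not lie in the complex subalgebra spanned by 1 and i.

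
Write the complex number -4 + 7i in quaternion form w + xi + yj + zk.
-4 + 7i + 0j + 0k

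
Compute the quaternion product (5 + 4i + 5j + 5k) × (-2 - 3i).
2 - 23i - 25j + 5k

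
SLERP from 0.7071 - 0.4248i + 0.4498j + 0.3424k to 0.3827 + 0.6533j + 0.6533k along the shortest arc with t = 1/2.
0.5763 - 0.2246i + 0.5833j + 0.5265k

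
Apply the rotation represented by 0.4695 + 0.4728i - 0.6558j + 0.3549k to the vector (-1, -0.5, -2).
(1.149, 1.955, -0.326)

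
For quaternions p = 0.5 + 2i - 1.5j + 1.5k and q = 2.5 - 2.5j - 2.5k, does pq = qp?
No: pq = 1.25 + 12.5i - 2.5k ≠ 1.25 - 2.5i - 10j + 7.5k = qp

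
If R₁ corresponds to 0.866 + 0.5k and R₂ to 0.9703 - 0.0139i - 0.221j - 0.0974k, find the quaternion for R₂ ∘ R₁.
0.889 - 0.1225i - 0.1844j + 0.4008k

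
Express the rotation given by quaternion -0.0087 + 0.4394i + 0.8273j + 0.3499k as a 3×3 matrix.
[[-0.6137, 0.7331, 0.2931], [0.7209, 0.369, 0.5866], [0.3219, 0.5713, -0.755]]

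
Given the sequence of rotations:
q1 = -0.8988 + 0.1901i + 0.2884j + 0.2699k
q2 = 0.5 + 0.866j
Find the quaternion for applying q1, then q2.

q2 · q1 = -0.6992 + 0.3288i - 0.6342j - 0.0297k
-0.6992 + 0.3288i - 0.6342j - 0.0297k


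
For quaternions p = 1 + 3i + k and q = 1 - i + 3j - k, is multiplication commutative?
No: pq = 5 - i + 5j + 9k ≠ 5 + 5i + j - 9k = qp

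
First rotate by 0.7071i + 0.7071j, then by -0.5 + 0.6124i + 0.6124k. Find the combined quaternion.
-0.433 - 0.7866i + 0.0795j + 0.433k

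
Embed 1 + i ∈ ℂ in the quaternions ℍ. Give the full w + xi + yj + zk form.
1 + i + 0j + 0k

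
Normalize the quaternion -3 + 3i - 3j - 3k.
-0.5 + 0.5i - 0.5j - 0.5k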